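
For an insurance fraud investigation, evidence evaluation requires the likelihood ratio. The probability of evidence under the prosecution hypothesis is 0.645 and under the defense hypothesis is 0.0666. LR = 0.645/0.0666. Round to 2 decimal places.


Likelihood ratio calculation:
LR = P(E|Hp) / P(E|Hd)
LR = 0.645 / 0.0666
LR = 9.68

9.68


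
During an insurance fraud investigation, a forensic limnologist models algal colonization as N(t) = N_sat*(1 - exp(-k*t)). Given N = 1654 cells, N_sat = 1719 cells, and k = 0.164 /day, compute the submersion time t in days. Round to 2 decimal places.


PMSI from diatom colonization curve:
N / N_sat = 1654 / 1719 = 0.962187
1 - N/N_sat = 0.037813
ln(1 - N/N_sat) = -3.275102
t = -ln(1 - N/N_sat) / k = -(-3.275102) / 0.164 = 19.97 days

19.97


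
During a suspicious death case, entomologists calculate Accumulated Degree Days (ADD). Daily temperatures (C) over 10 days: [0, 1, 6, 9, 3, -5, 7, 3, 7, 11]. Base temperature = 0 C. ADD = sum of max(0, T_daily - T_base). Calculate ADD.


Computing ADD day by day:
Day 1: max(0, 0 - 0) = 0
Day 2: max(0, 1 - 0) = 1
Day 3: max(0, 6 - 0) = 6
Day 4: max(0, 9 - 0) = 9
Day 5: max(0, 3 - 0) = 3
Day 6: max(0, -5 - 0) = 0
Day 7: max(0, 7 - 0) = 7
Day 8: max(0, 3 - 0) = 3
Day 9: max(0, 7 - 0) = 7
Day 10: max(0, 11 - 0) = 11
Total ADD = 47

47


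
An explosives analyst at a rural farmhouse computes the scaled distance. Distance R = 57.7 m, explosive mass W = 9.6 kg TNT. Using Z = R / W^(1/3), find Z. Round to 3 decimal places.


Scaled distance calculation:
W^(1/3) = 9.6^(1/3) = 2.125317
Z = R / W^(1/3) = 57.7 / 2.125317
Z = 27.149 m/kg^(1/3)

27.149


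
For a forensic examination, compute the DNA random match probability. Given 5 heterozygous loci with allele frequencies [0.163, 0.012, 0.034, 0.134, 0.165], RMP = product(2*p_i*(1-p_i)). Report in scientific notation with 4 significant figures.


Computing RMP for 5 loci:
Locus 1: 2 * 0.163 * 0.837 = 0.272862
Locus 2: 2 * 0.012 * 0.988 = 0.023712
Locus 3: 2 * 0.034 * 0.966 = 0.065688
Locus 4: 2 * 0.134 * 0.866 = 0.232088
Locus 5: 2 * 0.165 * 0.835 = 0.27555
RMP = 2.718e-05

2.718e-05


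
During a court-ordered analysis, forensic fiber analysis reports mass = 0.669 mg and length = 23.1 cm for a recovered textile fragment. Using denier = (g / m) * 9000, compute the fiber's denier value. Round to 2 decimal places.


Denier calculation:
Mass in grams = 0.669 mg / 1000 = 0.000669 g
Length in meters = 23.1 cm / 100 = 0.231 m
Linear density = mass / length = 0.000669 / 0.231 = 0.0028961 g/m
Denier = (g/m) * 9000 = 0.0028961 * 9000 = 26.06

26.06


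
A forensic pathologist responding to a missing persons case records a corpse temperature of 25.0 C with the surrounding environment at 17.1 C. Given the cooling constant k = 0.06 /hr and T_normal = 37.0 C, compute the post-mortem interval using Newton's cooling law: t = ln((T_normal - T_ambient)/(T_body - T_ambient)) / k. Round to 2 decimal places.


Using Newton's law of cooling:
t = ln((T_normal - T_ambient) / (T_body - T_ambient)) / k
T_normal - T_ambient = 19.9
T_body - T_ambient = 7.9
Ratio = 2.518987
ln(ratio) = 0.923857
t = 0.923857 / 0.06 = 15.40 hours

15.40


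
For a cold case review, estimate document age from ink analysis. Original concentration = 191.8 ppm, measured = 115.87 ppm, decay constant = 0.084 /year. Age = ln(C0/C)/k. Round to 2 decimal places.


Document age estimation:
C0/C = 191.8 / 115.87 = 1.655303
ln(C0/C) = 0.503984
t = 0.503984 / 0.084 = 6.00 years

6.00


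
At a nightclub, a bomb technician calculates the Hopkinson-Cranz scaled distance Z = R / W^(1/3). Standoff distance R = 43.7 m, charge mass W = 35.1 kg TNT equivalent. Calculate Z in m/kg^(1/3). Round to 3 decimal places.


Scaled distance calculation:
W^(1/3) = 35.1^(1/3) = 3.274179
Z = R / W^(1/3) = 43.7 / 3.274179
Z = 13.347 m/kg^(1/3)

13.347


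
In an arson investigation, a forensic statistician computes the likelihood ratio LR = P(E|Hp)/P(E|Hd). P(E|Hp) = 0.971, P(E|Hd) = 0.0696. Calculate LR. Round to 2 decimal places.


Likelihood ratio calculation:
LR = P(E|Hp) / P(E|Hd)
LR = 0.971 / 0.0696
LR = 13.95

13.95


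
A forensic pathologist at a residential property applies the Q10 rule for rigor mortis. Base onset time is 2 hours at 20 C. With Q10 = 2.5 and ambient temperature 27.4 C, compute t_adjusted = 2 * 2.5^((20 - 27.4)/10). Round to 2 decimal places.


Rigor mortis time adjustment:
Exponent = (T_ref - T_actual) / 10 = (20 - 27.4) / 10 = -0.74
Q10 factor = 2.5^-0.74 = 0.5076
t_adjusted = 2 * 0.5076 = 1.02 hours

1.02


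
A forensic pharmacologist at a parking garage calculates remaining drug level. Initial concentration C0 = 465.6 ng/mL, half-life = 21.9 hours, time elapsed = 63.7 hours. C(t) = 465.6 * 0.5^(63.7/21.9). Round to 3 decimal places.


Drug concentration decay:
Number of half-lives = t / t_half = 63.7 / 21.9 = 2.908676
Decay factor = 0.5^2.908676 = 0.13316843
C(t) = 465.6 * 0.13316843 = 62.003 ng/mL

62.003


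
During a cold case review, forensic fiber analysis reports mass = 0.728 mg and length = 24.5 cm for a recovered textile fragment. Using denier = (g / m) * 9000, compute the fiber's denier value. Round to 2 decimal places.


Denier calculation:
Mass in grams = 0.728 mg / 1000 = 0.000728 g
Length in meters = 24.5 cm / 100 = 0.245 m
Linear density = mass / length = 0.000728 / 0.245 = 0.00297143 g/m
Denier = (g/m) * 9000 = 0.00297143 * 9000 = 26.74

26.74


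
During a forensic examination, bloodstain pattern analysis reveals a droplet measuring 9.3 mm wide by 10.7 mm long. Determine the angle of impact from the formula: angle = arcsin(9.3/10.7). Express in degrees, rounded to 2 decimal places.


Blood spatter impact angle calculation:
width / length = 9.3 / 10.7 = 0.869159
angle = arcsin(0.869159)
angle = 60.36 degrees

60.36


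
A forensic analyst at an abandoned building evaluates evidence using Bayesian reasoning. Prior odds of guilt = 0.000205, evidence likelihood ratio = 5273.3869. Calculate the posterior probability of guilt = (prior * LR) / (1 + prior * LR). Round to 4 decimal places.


Bayesian evidence evaluation:
Posterior odds = prior_odds * LR = 0.000205 * 5273.3869 = 1.081044
Posterior probability = posterior_odds / (1 + posterior_odds)
= 1.081044 / (1 + 1.081044)
= 1.081044 / 2.081044
= 0.5195

0.5195


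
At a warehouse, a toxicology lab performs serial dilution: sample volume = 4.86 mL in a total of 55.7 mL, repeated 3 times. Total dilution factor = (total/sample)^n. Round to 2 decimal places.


Dilution factor calculation:
Single dilution = V_total / V_sample = 55.7 / 4.86 ≈ 11.460905
Number of dilutions = 3
Total DF = (55.7 / 4.86)^3 (full precision, rounded at the end) = 1505.42

1505.42


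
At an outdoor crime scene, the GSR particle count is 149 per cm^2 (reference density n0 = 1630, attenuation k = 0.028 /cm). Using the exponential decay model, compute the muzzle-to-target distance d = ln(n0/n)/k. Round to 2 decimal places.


GSR distance calculation:
n0/n = 1630 / 149 = 10.939597
ln(n0/n) = 2.392389
d = 2.392389 / 0.028 = 85.44 cm

85.44


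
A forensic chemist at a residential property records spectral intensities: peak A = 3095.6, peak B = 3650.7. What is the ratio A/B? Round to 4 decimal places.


Spectral peak ratio:
Peak A = 3095.6 counts
Peak B = 3650.7 counts
Ratio = 3095.6 / 3650.7 = 0.8479

0.8479


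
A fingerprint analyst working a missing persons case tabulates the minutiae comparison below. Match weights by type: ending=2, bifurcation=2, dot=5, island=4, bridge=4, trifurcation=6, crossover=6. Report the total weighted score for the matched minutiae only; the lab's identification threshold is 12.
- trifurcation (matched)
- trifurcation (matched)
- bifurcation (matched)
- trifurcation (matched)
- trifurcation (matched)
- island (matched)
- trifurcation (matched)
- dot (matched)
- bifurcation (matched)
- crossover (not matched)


Weighted minutiae match score:
  trifurcation: matched, +6 (running total 6)
  trifurcation: matched, +6 (running total 12)
  bifurcation: matched, +2 (running total 14)
  trifurcation: matched, +6 (running total 20)
  trifurcation: matched, +6 (running total 26)
  island: matched, +4 (running total 30)
  trifurcation: matched, +6 (running total 36)
  dot: matched, +5 (running total 41)
  bifurcation: matched, +2 (running total 43)
  crossover: not matched, +0
Total score = 43
Threshold = 12; verdict = identification

43


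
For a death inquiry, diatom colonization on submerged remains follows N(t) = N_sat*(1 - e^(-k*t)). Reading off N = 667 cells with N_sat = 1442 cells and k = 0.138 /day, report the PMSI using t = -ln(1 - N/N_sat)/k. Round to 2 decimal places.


PMSI from diatom colonization curve:
N / N_sat = 667 / 1442 = 0.462552
1 - N/N_sat = 0.537448
ln(1 - N/N_sat) = -0.620923
t = -ln(1 - N/N_sat) / k = -(-0.620923) / 0.138 = 4.50 days

4.50


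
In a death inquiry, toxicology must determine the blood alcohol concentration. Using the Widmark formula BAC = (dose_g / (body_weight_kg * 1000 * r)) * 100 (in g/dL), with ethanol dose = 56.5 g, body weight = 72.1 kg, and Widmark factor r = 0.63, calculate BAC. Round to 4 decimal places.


Applying the Widmark formula:
BAC = (dose_g / (body_wt * 1000 * r)) * 100
Denominator = 72.1 * 1000 * 0.63 = 45423
BAC = (56.5 / 45423) * 100
BAC = 0.1244 g/dL

0.1244


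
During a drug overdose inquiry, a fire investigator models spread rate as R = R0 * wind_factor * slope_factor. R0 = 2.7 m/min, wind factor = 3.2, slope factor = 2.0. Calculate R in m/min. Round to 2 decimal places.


Fire spread rate calculation:
R = R0 * wind_factor * slope_factor
= 2.7 * 3.2 * 2.0
= 8.64 * 2.0
= 17.28 m/min

17.28


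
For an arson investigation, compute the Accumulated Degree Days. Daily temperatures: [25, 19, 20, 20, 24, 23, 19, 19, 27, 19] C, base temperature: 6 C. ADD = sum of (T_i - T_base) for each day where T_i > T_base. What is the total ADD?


Computing ADD day by day:
Day 1: max(0, 25 - 6) = 19
Day 2: max(0, 19 - 6) = 13
Day 3: max(0, 20 - 6) = 14
Day 4: max(0, 20 - 6) = 14
Day 5: max(0, 24 - 6) = 18
Day 6: max(0, 23 - 6) = 17
Day 7: max(0, 19 - 6) = 13
Day 8: max(0, 19 - 6) = 13
Day 9: max(0, 27 - 6) = 21
Day 10: max(0, 19 - 6) = 13
Total ADD = 155

155


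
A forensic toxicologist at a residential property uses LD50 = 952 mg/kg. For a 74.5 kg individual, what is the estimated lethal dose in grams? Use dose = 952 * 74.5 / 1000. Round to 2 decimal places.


Lethal dose calculation:
Lethal dose = LD50 * body_weight / 1000
= 952 * 74.5 / 1000
= 70924 / 1000
= 70.92 g

70.92


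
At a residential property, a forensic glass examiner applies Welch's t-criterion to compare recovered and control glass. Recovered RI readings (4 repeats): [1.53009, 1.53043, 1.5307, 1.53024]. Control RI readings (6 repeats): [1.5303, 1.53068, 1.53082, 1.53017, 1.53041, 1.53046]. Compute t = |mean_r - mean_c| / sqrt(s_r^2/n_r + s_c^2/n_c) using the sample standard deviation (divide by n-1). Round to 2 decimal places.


Welch's t-criterion for glass RI comparison:
Recovered mean = sum / n_r = 6.12146 / 4 = 1.530365
Control mean = sum / n_c = 9.18284 / 6 = 1.5304733
Recovered sample variance s_r^2 = 6.92333e-08
Control sample variance s_c^2 = 5.78267e-08
Welch SE (unpooled) = sqrt(s_r^2/n_r + s_c^2/n_c) = sqrt(1.73083e-08 + 9.63778e-09) = sqrt(2.69461e-08) = 0.000164153
|mean_r - mean_c| = 0.000108333
t = 0.000108333 / 0.000164153 = 0.66

0.66


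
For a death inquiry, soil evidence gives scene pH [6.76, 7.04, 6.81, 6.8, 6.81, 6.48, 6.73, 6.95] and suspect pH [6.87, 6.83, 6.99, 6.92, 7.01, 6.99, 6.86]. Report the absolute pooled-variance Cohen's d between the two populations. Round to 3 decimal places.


Pooled-variance Cohen's d for soil pH comparison:
Scene mean = 54.38 / 8 = 6.7975
Suspect mean = 48.47 / 7 = 6.924286
Scene sample variance s_s^2 = 0.027021
Suspect sample variance s_c^2 = 0.005329
Pooled variance = ((n_s-1)*s_s^2 + (n_c-1)*s_c^2) / (n_s + n_c - 2) = 0.017009
Pooled SD = sqrt(0.017009) = 0.130419
Mean difference = -0.126786
|d| = |-0.126786| / 0.130419 = 0.972

0.972


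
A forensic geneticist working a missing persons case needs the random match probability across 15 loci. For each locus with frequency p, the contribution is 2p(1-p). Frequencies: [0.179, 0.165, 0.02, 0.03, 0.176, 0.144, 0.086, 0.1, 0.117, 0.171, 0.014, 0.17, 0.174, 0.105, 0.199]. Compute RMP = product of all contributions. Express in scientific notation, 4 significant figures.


Computing RMP for 15 loci:
Locus 1: 2 * 0.179 * 0.821 = 0.293918
Locus 2: 2 * 0.165 * 0.835 = 0.27555
Locus 3: 2 * 0.02 * 0.98 = 0.0392
Locus 4: 2 * 0.03 * 0.97 = 0.0582
Locus 5: 2 * 0.176 * 0.824 = 0.290048
Locus 6: 2 * 0.144 * 0.856 = 0.246528
Locus 7: 2 * 0.086 * 0.914 = 0.157208
Locus 8: 2 * 0.1 * 0.9 = 0.18
Locus 9: 2 * 0.117 * 0.883 = 0.206622
Locus 10: 2 * 0.171 * 0.829 = 0.283518
Locus 11: 2 * 0.014 * 0.986 = 0.027608
Locus 12: 2 * 0.17 * 0.83 = 0.2822
Locus 13: 2 * 0.174 * 0.826 = 0.287448
Locus 14: 2 * 0.105 * 0.895 = 0.18795
Locus 15: 2 * 0.199 * 0.801 = 0.318798
RMP = 2.939e-12

2.939e-12


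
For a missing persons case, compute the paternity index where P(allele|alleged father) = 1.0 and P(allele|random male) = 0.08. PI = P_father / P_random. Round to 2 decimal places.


Paternity Index calculation:
PI = P(allele|father) / P(allele|random)
PI = 1.0 / 0.08
PI = 12.50

12.50


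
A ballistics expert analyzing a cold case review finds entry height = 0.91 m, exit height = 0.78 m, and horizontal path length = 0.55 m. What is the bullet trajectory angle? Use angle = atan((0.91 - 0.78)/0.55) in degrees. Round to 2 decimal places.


Bullet trajectory angle:
Height difference = 0.91 - 0.78 = 0.13 m
angle = atan(0.13 / 0.55)
angle = atan(0.236364)
angle = 13.30 degrees

13.30


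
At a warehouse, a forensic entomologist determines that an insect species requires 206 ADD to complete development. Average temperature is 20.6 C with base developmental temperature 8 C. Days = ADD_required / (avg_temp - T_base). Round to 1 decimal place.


Insect development time:
Effective temperature = avg_temp - T_base = 20.6 - 8 = 12.6 C
Days = ADD / effective_temp = 206 / 12.6 = 16.3 days

16.3


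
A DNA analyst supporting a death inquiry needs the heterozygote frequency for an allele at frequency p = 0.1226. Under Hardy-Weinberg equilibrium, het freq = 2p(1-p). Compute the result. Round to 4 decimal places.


Hardy-Weinberg heterozygote frequency:
q = 1 - p = 1 - 0.1226 = 0.8774
2pq = 2 * 0.1226 * 0.8774 = 0.2151

0.2151


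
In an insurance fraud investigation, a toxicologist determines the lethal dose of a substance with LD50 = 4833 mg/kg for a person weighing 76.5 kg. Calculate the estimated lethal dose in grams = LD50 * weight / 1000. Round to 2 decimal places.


Lethal dose calculation:
Lethal dose = LD50 * body_weight / 1000
= 4833 * 76.5 / 1000
= 369724.5 / 1000
= 369.72 g

369.72


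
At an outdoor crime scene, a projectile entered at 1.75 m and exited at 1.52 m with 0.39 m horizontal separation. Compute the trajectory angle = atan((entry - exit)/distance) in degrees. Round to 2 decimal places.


Bullet trajectory angle:
Height difference = 1.75 - 1.52 = 0.23 m
angle = atan(0.23 / 0.39)
angle = atan(0.589744)
angle = 30.53 degrees

30.53


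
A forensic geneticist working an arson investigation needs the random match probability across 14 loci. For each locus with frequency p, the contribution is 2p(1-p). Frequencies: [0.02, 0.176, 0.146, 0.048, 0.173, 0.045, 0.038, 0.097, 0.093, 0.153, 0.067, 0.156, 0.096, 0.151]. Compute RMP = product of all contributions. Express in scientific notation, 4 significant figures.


Computing RMP for 14 loci:
Locus 1: 2 * 0.02 * 0.98 = 0.0392
Locus 2: 2 * 0.176 * 0.824 = 0.290048
Locus 3: 2 * 0.146 * 0.854 = 0.249368
Locus 4: 2 * 0.048 * 0.952 = 0.091392
Locus 5: 2 * 0.173 * 0.827 = 0.286142
Locus 6: 2 * 0.045 * 0.955 = 0.08595
Locus 7: 2 * 0.038 * 0.962 = 0.073112
Locus 8: 2 * 0.097 * 0.903 = 0.175182
Locus 9: 2 * 0.093 * 0.907 = 0.168702
Locus 10: 2 * 0.153 * 0.847 = 0.259182
Locus 11: 2 * 0.067 * 0.933 = 0.125022
Locus 12: 2 * 0.156 * 0.844 = 0.263328
Locus 13: 2 * 0.096 * 0.904 = 0.173568
Locus 14: 2 * 0.151 * 0.849 = 0.256398
RMP = 5.229e-12

5.229e-12


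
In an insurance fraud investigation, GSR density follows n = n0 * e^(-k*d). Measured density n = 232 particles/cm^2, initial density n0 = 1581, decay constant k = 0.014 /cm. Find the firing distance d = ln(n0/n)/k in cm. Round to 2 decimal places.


GSR distance calculation:
n0/n = 1581 / 232 = 6.814655
ln(n0/n) = 1.919075
d = 1.919075 / 0.014 = 137.08 cm

137.08


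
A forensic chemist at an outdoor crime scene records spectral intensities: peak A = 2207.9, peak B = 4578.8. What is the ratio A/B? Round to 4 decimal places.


Spectral peak ratio:
Peak A = 2207.9 counts
Peak B = 4578.8 counts
Ratio = 2207.9 / 4578.8 = 0.4822

0.4822


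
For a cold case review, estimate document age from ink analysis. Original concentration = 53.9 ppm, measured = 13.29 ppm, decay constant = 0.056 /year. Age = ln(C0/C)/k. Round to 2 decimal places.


Document age estimation:
C0/C = 53.9 / 13.29 = 4.055681
ln(C0/C) = 1.400119
t = 1.400119 / 0.056 = 25.00 years

25.00


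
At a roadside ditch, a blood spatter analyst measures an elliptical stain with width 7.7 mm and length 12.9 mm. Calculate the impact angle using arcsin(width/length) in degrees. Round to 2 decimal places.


Blood spatter impact angle calculation:
width / length = 7.7 / 12.9 = 0.596899
angle = arcsin(0.596899)
angle = 36.65 degrees

36.65


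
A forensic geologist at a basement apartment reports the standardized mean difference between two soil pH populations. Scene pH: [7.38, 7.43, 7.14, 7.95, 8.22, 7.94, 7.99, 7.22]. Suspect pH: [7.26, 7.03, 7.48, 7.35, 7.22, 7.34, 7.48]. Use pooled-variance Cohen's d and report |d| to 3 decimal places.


Pooled-variance Cohen's d for soil pH comparison:
Scene mean = 61.27 / 8 = 7.65875
Suspect mean = 51.16 / 7 = 7.308571
Scene sample variance s_s^2 = 0.168613
Suspect sample variance s_c^2 = 0.024881
Pooled variance = ((n_s-1)*s_s^2 + (n_c-1)*s_c^2) / (n_s + n_c - 2) = 0.102275
Pooled SD = sqrt(0.102275) = 0.319805
Mean difference = 0.350179
|d| = |0.350179| / 0.319805 = 1.095

1.095


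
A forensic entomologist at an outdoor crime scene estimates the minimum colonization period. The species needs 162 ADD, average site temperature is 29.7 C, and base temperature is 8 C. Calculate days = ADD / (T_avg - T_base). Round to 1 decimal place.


Insect development time:
Effective temperature = avg_temp - T_base = 29.7 - 8 = 21.7 C
Days = ADD / effective_temp = 162 / 21.7 = 7.5 days

7.5


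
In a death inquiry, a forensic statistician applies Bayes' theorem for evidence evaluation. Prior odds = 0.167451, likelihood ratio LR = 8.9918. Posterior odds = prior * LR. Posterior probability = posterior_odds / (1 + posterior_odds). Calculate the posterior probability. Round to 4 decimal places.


Bayesian evidence evaluation:
Posterior odds = prior_odds * LR = 0.167451 * 8.9918 = 1.505686
Posterior probability = posterior_odds / (1 + posterior_odds)
= 1.505686 / (1 + 1.505686)
= 1.505686 / 2.505686
= 0.6009

0.6009


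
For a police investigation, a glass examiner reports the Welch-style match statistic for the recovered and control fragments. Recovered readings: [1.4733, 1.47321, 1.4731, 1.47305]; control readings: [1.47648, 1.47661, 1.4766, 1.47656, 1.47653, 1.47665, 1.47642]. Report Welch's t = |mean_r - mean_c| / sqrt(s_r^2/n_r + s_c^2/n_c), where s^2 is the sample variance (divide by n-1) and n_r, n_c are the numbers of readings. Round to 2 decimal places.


Welch's t-criterion for glass RI comparison:
Recovered mean = sum / n_r = 5.89266 / 4 = 1.473165
Control mean = sum / n_c = 10.33585 / 7 = 1.47655
Recovered sample variance s_r^2 = 1.25667e-08
Control sample variance s_c^2 = 6.4e-09
Welch SE (unpooled) = sqrt(s_r^2/n_r + s_c^2/n_c) = sqrt(3.14167e-09 + 9.14286e-10) = sqrt(4.05596e-09) = 6.36864e-05
|mean_r - mean_c| = 0.003385
t = 0.003385 / 6.36864e-05 = 53.15

53.15


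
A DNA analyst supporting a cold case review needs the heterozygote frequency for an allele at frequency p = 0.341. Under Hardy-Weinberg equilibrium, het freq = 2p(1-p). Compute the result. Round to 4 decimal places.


Hardy-Weinberg heterozygote frequency:
q = 1 - p = 1 - 0.341 = 0.659
2pq = 2 * 0.341 * 0.659 = 0.4494

0.4494


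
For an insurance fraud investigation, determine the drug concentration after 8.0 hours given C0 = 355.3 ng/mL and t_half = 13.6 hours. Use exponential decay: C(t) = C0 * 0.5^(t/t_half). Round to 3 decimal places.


Drug concentration decay:
Number of half-lives = t / t_half = 8.0 / 13.6 = 0.588235
Decay factor = 0.5^0.588235 = 0.66515616
C(t) = 355.3 * 0.66515616 = 236.330 ng/mL

236.330


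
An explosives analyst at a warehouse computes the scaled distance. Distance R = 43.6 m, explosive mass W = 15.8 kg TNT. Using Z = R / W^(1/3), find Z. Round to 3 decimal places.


Scaled distance calculation:
W^(1/3) = 15.8^(1/3) = 2.509299
Z = R / W^(1/3) = 43.6 / 2.509299
Z = 17.375 m/kg^(1/3)

17.375


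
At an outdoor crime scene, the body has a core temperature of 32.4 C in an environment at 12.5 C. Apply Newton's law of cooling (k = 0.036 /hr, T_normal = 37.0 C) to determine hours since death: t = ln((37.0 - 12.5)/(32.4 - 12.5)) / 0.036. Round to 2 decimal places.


Using Newton's law of cooling:
t = ln((T_normal - T_ambient) / (T_body - T_ambient)) / k
T_normal - T_ambient = 24.5
T_body - T_ambient = 19.9
Ratio = 1.231156
ln(ratio) = 0.207954
t = 0.207954 / 0.036 = 5.78 hours

5.78


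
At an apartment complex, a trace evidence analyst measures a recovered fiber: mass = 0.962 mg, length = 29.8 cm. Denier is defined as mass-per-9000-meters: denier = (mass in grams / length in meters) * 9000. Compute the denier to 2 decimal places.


Denier calculation:
Mass in grams = 0.962 mg / 1000 = 0.000962 g
Length in meters = 29.8 cm / 100 = 0.298 m
Linear density = mass / length = 0.000962 / 0.298 = 0.00322819 g/m
Denier = (g/m) * 9000 = 0.00322819 * 9000 = 29.05

29.05


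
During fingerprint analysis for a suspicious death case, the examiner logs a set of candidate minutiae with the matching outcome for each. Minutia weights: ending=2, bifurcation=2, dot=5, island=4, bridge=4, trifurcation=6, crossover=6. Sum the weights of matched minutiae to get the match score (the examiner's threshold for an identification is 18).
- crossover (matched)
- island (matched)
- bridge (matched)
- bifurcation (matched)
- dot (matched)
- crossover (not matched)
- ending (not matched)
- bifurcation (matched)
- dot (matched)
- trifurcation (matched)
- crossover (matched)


Weighted minutiae match score:
  crossover: matched, +6 (running total 6)
  island: matched, +4 (running total 10)
  bridge: matched, +4 (running total 14)
  bifurcation: matched, +2 (running total 16)
  dot: matched, +5 (running total 21)
  crossover: not matched, +0
  ending: not matched, +0
  bifurcation: matched, +2 (running total 23)
  dot: matched, +5 (running total 28)
  trifurcation: matched, +6 (running total 34)
  crossover: matched, +6 (running total 40)
Total score = 40
Threshold = 18; verdict = identification

40


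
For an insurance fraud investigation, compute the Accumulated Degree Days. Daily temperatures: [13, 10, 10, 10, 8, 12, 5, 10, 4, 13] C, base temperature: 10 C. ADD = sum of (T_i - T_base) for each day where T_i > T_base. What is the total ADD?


Computing ADD day by day:
Day 1: max(0, 13 - 10) = 3
Day 2: max(0, 10 - 10) = 0
Day 3: max(0, 10 - 10) = 0
Day 4: max(0, 10 - 10) = 0
Day 5: max(0, 8 - 10) = 0
Day 6: max(0, 12 - 10) = 2
Day 7: max(0, 5 - 10) = 0
Day 8: max(0, 10 - 10) = 0
Day 9: max(0, 4 - 10) = 0
Day 10: max(0, 13 - 10) = 3
Total ADD = 8

8


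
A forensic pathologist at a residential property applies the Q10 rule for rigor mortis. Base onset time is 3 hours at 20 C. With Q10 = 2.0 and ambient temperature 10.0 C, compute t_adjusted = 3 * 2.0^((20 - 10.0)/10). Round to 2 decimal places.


Rigor mortis time adjustment:
Exponent = (T_ref - T_actual) / 10 = (20 - 10.0) / 10 = 1
Q10 factor = 2.0^1 = 2
t_adjusted = 3 * 2 = 6.00 hours

6.00


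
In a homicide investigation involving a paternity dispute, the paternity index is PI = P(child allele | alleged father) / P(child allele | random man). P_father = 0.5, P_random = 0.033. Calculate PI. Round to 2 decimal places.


Paternity Index calculation:
PI = P(allele|father) / P(allele|random)
PI = 0.5 / 0.033
PI = 15.15

15.15


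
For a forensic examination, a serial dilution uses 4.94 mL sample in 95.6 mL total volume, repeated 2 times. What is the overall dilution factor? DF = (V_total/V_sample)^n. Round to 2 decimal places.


Dilution factor calculation:
Single dilution = V_total / V_sample = 95.6 / 4.94 ≈ 19.352227
Number of dilutions = 2
Total DF = (95.6 / 4.94)^2 (full precision, rounded at the end) = 374.51

374.51


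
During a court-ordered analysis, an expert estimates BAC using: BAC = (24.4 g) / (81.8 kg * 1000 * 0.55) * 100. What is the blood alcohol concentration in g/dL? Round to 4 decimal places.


Applying the Widmark formula:
BAC = (dose_g / (body_wt * 1000 * r)) * 100
Denominator = 81.8 * 1000 * 0.55 = 44990
BAC = (24.4 / 44990) * 100
BAC = 0.0542 g/dL

0.0542


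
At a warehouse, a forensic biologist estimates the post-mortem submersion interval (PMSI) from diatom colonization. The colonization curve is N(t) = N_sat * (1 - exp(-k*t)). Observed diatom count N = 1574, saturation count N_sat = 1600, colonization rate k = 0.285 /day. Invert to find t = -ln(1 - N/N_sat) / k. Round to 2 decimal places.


PMSI from diatom colonization curve:
N / N_sat = 1574 / 1600 = 0.98375
1 - N/N_sat = 0.01625
ln(1 - N/N_sat) = -4.119662
t = -ln(1 - N/N_sat) / k = -(-4.119662) / 0.285 = 14.45 days

14.45


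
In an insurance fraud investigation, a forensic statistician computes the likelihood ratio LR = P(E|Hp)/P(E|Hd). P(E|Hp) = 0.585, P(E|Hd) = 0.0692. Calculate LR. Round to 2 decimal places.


Likelihood ratio calculation:
LR = P(E|Hp) / P(E|Hd)
LR = 0.585 / 0.0692
LR = 8.45

8.45


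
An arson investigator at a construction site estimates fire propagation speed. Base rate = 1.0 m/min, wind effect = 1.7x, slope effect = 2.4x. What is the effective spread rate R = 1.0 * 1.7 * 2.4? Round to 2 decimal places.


Fire spread rate calculation:
R = R0 * wind_factor * slope_factor
= 1.0 * 1.7 * 2.4
= 1.7 * 2.4
= 4.08 m/min

4.08


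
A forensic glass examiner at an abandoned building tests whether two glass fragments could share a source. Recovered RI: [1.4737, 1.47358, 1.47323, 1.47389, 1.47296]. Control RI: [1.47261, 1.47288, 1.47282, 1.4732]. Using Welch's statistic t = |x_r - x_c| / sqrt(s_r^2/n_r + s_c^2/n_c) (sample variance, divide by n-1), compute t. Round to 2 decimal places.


Welch's t-criterion for glass RI comparison:
Recovered mean = sum / n_r = 7.36736 / 5 = 1.473472
Control mean = sum / n_c = 5.89151 / 4 = 1.4728775
Recovered sample variance s_r^2 = 1.3977e-07
Control sample variance s_c^2 = 5.9625e-08
Welch SE (unpooled) = sqrt(s_r^2/n_r + s_c^2/n_c) = sqrt(2.7954e-08 + 1.49063e-08) = sqrt(4.28603e-08) = 0.000207027
|mean_r - mean_c| = 0.0005945
t = 0.0005945 / 0.000207027 = 2.87

2.87


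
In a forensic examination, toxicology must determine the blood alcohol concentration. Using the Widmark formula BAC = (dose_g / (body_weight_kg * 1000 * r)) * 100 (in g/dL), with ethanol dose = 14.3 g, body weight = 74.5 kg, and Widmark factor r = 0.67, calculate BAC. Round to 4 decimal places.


Applying the Widmark formula:
BAC = (dose_g / (body_wt * 1000 * r)) * 100
Denominator = 74.5 * 1000 * 0.67 = 49915
BAC = (14.3 / 49915) * 100
BAC = 0.0286 g/dL

0.0286


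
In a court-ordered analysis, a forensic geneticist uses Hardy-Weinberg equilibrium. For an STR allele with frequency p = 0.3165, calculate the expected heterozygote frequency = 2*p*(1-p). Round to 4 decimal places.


Hardy-Weinberg heterozygote frequency:
q = 1 - p = 1 - 0.3165 = 0.6835
2pq = 2 * 0.3165 * 0.6835 = 0.4327

0.4327


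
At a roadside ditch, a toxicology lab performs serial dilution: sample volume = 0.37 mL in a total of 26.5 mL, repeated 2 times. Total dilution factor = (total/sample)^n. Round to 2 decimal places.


Dilution factor calculation:
Single dilution = V_total / V_sample = 26.5 / 0.37 ≈ 71.621622
Number of dilutions = 2
Total DF = (26.5 / 0.37)^2 (full precision, rounded at the end) = 5129.66

5129.66


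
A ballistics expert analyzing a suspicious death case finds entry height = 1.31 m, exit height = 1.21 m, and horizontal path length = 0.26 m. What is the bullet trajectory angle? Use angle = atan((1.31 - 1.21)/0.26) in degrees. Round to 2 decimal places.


Bullet trajectory angle:
Height difference = 1.31 - 1.21 = 0.1 m
angle = atan(0.1 / 0.26)
angle = atan(0.384615)
angle = 21.04 degrees

21.04


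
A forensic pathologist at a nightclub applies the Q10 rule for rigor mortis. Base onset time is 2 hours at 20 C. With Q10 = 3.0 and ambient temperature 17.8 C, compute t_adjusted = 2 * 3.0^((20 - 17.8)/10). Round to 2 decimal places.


Rigor mortis time adjustment:
Exponent = (T_ref - T_actual) / 10 = (20 - 17.8) / 10 = 0.22
Q10 factor = 3.0^0.22 = 1.27341
t_adjusted = 2 * 1.27341 = 2.55 hours

2.55


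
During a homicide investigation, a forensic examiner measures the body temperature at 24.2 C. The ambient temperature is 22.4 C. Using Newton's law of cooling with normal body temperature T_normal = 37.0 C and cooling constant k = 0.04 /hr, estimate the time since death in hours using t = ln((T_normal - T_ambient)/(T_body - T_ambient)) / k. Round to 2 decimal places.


Using Newton's law of cooling:
t = ln((T_normal - T_ambient) / (T_body - T_ambient)) / k
T_normal - T_ambient = 14.6
T_body - T_ambient = 1.8
Ratio = 8.111111
ln(ratio) = 2.093235
t = 2.093235 / 0.04 = 52.33 hours

52.33


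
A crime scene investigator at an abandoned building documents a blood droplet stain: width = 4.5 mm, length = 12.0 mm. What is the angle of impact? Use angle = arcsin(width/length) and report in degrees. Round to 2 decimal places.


Blood spatter impact angle calculation:
width / length = 4.5 / 12.0 = 0.375
angle = arcsin(0.375)
angle = 22.02 degrees

22.02


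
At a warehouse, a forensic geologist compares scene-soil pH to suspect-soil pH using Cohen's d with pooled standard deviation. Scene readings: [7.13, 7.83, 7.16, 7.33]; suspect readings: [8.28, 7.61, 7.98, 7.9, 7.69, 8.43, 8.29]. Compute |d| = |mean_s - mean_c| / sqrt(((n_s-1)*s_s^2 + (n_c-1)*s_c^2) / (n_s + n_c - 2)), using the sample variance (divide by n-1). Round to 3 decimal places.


Pooled-variance Cohen's d for soil pH comparison:
Scene mean = 29.45 / 4 = 7.3625
Suspect mean = 56.18 / 7 = 8.025714
Scene sample variance s_s^2 = 0.104892
Suspect sample variance s_c^2 = 0.100229
Pooled variance = ((n_s-1)*s_s^2 + (n_c-1)*s_c^2) / (n_s + n_c - 2) = 0.101783
Pooled SD = sqrt(0.101783) = 0.319034
Mean difference = -0.663214
|d| = |-0.663214| / 0.319034 = 2.079

2.079


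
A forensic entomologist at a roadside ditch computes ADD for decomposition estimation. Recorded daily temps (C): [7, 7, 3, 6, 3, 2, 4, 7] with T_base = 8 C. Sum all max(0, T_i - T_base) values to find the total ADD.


Computing ADD day by day:
Day 1: max(0, 7 - 8) = 0
Day 2: max(0, 7 - 8) = 0
Day 3: max(0, 3 - 8) = 0
Day 4: max(0, 6 - 8) = 0
Day 5: max(0, 3 - 8) = 0
Day 6: max(0, 2 - 8) = 0
Day 7: max(0, 4 - 8) = 0
Day 8: max(0, 7 - 8) = 0
Total ADD = 0

0


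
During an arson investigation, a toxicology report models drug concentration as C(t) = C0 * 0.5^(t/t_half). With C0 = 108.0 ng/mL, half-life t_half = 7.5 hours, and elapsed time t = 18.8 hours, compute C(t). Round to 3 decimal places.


Drug concentration decay:
Number of half-lives = t / t_half = 18.8 / 7.5 = 2.506667
Decay factor = 0.5^2.506667 = 0.17596166
C(t) = 108.0 * 0.17596166 = 19.004 ng/mL

19.004


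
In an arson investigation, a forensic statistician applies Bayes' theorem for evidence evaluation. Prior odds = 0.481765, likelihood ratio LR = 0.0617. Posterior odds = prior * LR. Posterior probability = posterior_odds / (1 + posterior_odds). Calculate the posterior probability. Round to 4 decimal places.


Bayesian evidence evaluation:
Posterior odds = prior_odds * LR = 0.481765 * 0.0617 = 0.0297249
Posterior probability = posterior_odds / (1 + posterior_odds)
= 0.0297249 / (1 + 0.0297249)
= 0.0297249 / 1.0297249
= 0.0289

0.0289


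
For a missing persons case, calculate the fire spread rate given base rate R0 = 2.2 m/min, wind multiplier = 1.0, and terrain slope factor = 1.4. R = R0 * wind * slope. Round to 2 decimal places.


Fire spread rate calculation:
R = R0 * wind_factor * slope_factor
= 2.2 * 1.0 * 1.4
= 2.2 * 1.4
= 3.08 m/min

3.08


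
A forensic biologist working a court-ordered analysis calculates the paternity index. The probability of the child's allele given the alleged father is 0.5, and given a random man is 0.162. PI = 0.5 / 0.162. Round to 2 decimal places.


Paternity Index calculation:
PI = P(allele|father) / P(allele|random)
PI = 0.5 / 0.162
PI = 3.09

3.09


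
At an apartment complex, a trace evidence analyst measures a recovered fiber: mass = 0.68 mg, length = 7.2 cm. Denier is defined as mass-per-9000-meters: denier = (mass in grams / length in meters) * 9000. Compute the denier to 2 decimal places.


Denier calculation:
Mass in grams = 0.68 mg / 1000 = 0.00068 g
Length in meters = 7.2 cm / 100 = 0.072 m
Linear density = mass / length = 0.00068 / 0.072 = 0.00944444 g/m
Denier = (g/m) * 9000 = 0.00944444 * 9000 = 85.00

85.00


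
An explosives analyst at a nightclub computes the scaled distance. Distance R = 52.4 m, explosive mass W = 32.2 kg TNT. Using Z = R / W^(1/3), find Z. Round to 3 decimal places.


Scaled distance calculation:
W^(1/3) = 32.2^(1/3) = 3.181403
Z = R / W^(1/3) = 52.4 / 3.181403
Z = 16.471 m/kg^(1/3)

16.471


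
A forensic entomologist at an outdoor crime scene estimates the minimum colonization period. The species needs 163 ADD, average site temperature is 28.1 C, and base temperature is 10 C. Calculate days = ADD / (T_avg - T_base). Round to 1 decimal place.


Insect development time:
Effective temperature = avg_temp - T_base = 28.1 - 10 = 18.1 C
Days = ADD / effective_temp = 163 / 18.1 = 9.0 days

9.0


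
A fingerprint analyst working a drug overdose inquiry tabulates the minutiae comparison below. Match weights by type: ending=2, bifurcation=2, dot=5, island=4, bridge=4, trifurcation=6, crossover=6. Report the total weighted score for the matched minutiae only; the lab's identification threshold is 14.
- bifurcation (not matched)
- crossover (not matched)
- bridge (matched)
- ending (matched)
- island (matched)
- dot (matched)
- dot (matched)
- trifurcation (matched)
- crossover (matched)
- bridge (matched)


Weighted minutiae match score:
  bifurcation: not matched, +0
  crossover: not matched, +0
  bridge: matched, +4 (running total 4)
  ending: matched, +2 (running total 6)
  island: matched, +4 (running total 10)
  dot: matched, +5 (running total 15)
  dot: matched, +5 (running total 20)
  trifurcation: matched, +6 (running total 26)
  crossover: matched, +6 (running total 32)
  bridge: matched, +4 (running total 36)
Total score = 36
Threshold = 14; verdict = identification

36


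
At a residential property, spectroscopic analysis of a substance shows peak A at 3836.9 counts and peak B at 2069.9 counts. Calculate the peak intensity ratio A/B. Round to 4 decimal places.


Spectral peak ratio:
Peak A = 3836.9 counts
Peak B = 2069.9 counts
Ratio = 3836.9 / 2069.9 = 1.8537

1.8537


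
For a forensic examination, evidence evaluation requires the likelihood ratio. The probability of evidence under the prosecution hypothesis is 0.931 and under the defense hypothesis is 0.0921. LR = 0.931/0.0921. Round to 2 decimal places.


Likelihood ratio calculation:
LR = P(E|Hp) / P(E|Hd)
LR = 0.931 / 0.0921
LR = 10.11

10.11


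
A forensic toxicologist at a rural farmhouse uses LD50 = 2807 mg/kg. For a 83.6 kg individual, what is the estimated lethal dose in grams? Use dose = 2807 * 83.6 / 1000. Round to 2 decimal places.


Lethal dose calculation:
Lethal dose = LD50 * body_weight / 1000
= 2807 * 83.6 / 1000
= 234665.2 / 1000
= 234.67 g

234.67


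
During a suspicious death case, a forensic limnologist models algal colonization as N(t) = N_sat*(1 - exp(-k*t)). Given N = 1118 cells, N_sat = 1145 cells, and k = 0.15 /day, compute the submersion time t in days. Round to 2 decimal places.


PMSI from diatom colonization curve:
N / N_sat = 1118 / 1145 = 0.976419
1 - N/N_sat = 0.023581
ln(1 - N/N_sat) = -3.747314
t = -ln(1 - N/N_sat) / k = -(-3.747314) / 0.15 = 24.98 days

24.98


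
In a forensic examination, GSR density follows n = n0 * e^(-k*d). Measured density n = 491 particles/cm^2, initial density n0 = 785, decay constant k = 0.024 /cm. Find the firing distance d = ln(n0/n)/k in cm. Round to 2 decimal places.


GSR distance calculation:
n0/n = 785 / 491 = 1.598778
ln(n0/n) = 0.46924
d = 0.46924 / 0.024 = 19.55 cm

19.55


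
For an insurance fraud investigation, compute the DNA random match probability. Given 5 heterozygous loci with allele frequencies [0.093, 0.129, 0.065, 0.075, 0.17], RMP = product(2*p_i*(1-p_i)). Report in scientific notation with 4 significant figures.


Computing RMP for 5 loci:
Locus 1: 2 * 0.093 * 0.907 = 0.168702
Locus 2: 2 * 0.129 * 0.871 = 0.224718
Locus 3: 2 * 0.065 * 0.935 = 0.12155
Locus 4: 2 * 0.075 * 0.925 = 0.13875
Locus 5: 2 * 0.17 * 0.83 = 0.2822
RMP = 1.804e-04

1.804e-04


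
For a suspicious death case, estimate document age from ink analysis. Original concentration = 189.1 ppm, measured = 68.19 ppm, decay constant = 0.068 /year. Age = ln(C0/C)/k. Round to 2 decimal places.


Document age estimation:
C0/C = 189.1 / 68.19 = 2.773134
ln(C0/C) = 1.019978
t = 1.019978 / 0.068 = 15.00 years

15.00


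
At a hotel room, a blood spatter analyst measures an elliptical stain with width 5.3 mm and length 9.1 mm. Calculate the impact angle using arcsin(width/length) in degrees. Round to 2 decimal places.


Blood spatter impact angle calculation:
width / length = 5.3 / 9.1 = 0.582418
angle = arcsin(0.582418)
angle = 35.62 degrees

35.62


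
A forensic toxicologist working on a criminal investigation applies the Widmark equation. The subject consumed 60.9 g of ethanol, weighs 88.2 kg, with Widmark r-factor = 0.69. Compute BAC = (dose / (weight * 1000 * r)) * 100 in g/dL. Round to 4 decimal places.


Applying the Widmark formula:
BAC = (dose_g / (body_wt * 1000 * r)) * 100
Denominator = 88.2 * 1000 * 0.69 = 60858
BAC = (60.9 / 60858) * 100
BAC = 0.1001 g/dL

0.1001


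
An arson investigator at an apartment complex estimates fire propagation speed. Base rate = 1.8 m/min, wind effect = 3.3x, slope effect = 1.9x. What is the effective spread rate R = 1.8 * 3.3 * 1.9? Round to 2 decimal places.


Fire spread rate calculation:
R = R0 * wind_factor * slope_factor
= 1.8 * 3.3 * 1.9
= 5.94 * 1.9
= 11.29 m/min

11.29


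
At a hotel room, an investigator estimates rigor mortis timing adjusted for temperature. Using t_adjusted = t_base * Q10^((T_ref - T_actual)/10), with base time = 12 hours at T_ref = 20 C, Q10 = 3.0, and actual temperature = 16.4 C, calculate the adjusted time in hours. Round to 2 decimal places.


Rigor mortis time adjustment:
Exponent = (T_ref - T_actual) / 10 = (20 - 16.4) / 10 = 0.36
Q10 factor = 3.0^0.36 = 1.48513
t_adjusted = 12 * 1.48513 = 17.82 hours

17.82


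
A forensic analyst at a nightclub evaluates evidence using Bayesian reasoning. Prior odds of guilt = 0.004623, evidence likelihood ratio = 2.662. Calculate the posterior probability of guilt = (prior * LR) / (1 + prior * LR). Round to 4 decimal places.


Bayesian evidence evaluation:
Posterior odds = prior_odds * LR = 0.004623 * 2.662 = 0.01230643
Posterior probability = posterior_odds / (1 + posterior_odds)
= 0.01230643 / (1 + 0.01230643)
= 0.01230643 / 1.01230643
= 0.0122

0.0122
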